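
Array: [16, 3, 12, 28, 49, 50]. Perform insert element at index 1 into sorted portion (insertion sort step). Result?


After one pass: [3, 16, 12, 28, 49, 50]


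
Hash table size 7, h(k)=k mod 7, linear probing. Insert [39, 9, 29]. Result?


Insertions: 39->slot 4; 9->slot 2; 29->slot 1
Table: [None, 29, 9, None, 39, None, None]


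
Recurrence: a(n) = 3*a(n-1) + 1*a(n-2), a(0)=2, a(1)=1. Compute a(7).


Build bottom-up:
...a(5)=175, a(6)=578, a(7)=3*578+1*175=1909


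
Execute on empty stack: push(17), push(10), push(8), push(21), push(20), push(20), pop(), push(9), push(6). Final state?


push(17) -> [17]
push(10) -> [17, 10]
push(8) -> [17, 10, 8]
push(21) -> [17, 10, 8, 21]
push(20) -> [17, 10, 8, 21, 20]
push(20) -> [17, 10, 8, 21, 20, 20]
pop() returns 20 -> [17, 10, 8, 21, 20]
push(9) -> [17, 10, 8, 21, 20, 9]
push(6) -> [17, 10, 8, 21, 20, 9, 6]
Final stack (bottom to top): [17, 10, 8, 21, 20, 9, 6]


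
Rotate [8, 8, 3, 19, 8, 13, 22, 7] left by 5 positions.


Left rotate by 5: [13, 22, 7, 8, 8, 3, 19, 8]


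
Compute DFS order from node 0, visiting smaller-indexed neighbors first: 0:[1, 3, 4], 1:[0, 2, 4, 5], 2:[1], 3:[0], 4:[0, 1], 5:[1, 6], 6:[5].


DFS stack-based: start with [0]
Visit order: [0, 1, 2, 4, 5, 6, 3]


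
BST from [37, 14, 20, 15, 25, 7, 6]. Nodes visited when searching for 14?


BST root = 37
Search for 14: compare at each node
Path: [37, 14]


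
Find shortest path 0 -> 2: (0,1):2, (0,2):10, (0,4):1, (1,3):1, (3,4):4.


Dijkstra from 0:
Distances: {0: 0, 1: 2, 2: 10, 3: 3, 4: 1}
Shortest distance to 2 = 10, path = [0, 2]


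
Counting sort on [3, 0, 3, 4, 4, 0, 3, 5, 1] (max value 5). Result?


Count array: [2, 1, 0, 3, 2, 1]
Reconstruct: [0, 0, 1, 3, 3, 3, 4, 4, 5]


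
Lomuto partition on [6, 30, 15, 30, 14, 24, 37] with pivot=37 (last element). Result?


Elements <= 37 go left of pivot.
Result: [6, 30, 15, 30, 14, 24, 37], pivot at index 6


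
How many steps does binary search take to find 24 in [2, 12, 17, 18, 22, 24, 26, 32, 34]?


Search for 24:
[0,8] mid=4 arr[4]=22
[5,8] mid=6 arr[6]=26
[5,5] mid=5 arr[5]=24
Total: 3 comparisons


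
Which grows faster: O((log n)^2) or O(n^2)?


polylogarithmic grows slower than quadratic
O((log n)^2) is asymptotically smaller; O(n^2) grows faster


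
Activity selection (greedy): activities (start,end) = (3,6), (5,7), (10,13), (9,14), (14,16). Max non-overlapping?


Greedy: pick earliest-ending, then skip overlaps.
Selected (3 activities): [(3, 6), (10, 13), (14, 16)]


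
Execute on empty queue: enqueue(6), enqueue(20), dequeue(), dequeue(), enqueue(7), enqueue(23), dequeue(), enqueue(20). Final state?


enqueue(6) -> [6]
enqueue(20) -> [6, 20]
dequeue() returns 6 -> [20]
dequeue() returns 20 -> []
enqueue(7) -> [7]
enqueue(23) -> [7, 23]
dequeue() returns 7 -> [23]
enqueue(20) -> [23, 20]
Final queue (front to back): [23, 20]


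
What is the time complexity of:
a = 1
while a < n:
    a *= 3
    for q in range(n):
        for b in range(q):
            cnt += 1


Per nesting level: O(log n) * O(n) * O(n) [triangular over q] = O(n^2 log n)
Complexity: O(n^2 log n)


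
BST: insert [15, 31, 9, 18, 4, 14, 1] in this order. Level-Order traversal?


Root = 15; build tree by BST insertion.
Level-Order traversal: [15, 9, 31, 4, 14, 18, 1]


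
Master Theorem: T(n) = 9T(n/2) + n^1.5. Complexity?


a=9, b=2, c=1.5. log_2(9)=3.170 > c=1.5. Case 1: O(n^log_b(a)) = O(n^3.170)
Complexity: O(n^3.170)


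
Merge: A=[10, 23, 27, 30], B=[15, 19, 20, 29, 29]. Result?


Compare heads, take smaller each step.
Merged: [10, 15, 19, 20, 23, 27, 29, 29, 30]


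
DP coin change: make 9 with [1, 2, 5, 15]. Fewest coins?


dp[0]=0; dp[i]=1+min(dp[i-c] for c in coins)
...dp[4]=2, dp[5]=1, dp[6]=2, dp[7]=2, dp[8]=3, dp[9]=3
Minimum coins for 9 = 3


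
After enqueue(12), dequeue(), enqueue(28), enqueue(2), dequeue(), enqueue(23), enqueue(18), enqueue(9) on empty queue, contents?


enqueue(12) -> [12]
dequeue() returns 12 -> []
enqueue(28) -> [28]
enqueue(2) -> [28, 2]
dequeue() returns 28 -> [2]
enqueue(23) -> [2, 23]
enqueue(18) -> [2, 23, 18]
enqueue(9) -> [2, 23, 18, 9]
Final queue (front to back): [2, 23, 18, 9]


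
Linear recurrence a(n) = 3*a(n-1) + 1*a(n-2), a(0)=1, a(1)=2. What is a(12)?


Build bottom-up:
...a(10)=98644, a(11)=325799, a(12)=3*325799+1*98644=1076041


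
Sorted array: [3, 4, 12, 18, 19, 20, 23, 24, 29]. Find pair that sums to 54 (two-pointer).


Two pointers: lo=0, hi=8
No pair sums to 54


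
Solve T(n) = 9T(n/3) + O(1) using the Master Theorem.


a=9, b=3, c=0. log_3(9)=2 > c=0. Case 1: O(n^log_b(a)) = O(n^2)
Complexity: O(n^2)


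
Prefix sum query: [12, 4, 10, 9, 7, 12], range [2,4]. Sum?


Prefix sums: [0, 12, 16, 26, 35, 42, 54]
Sum[2..4] = prefix[5] - prefix[2] = 42 - 16 = 26


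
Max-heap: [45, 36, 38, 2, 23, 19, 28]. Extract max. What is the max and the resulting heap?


Max = 45
Replace root with last, heapify down
Resulting heap: [38, 36, 28, 2, 23, 19]


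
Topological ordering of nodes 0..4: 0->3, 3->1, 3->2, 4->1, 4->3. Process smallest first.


Kahn's algorithm, process smallest node first
Order: [0, 4, 3, 1, 2]


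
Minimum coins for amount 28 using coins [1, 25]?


dp[0]=0; dp[i]=1+min(dp[i-c] for c in coins)
...dp[23]=23, dp[24]=24, dp[25]=1, dp[26]=2, dp[27]=3, dp[28]=4
Minimum coins for 28 = 4


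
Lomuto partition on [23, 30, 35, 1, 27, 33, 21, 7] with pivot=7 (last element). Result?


Elements <= 7 go left of pivot.
Result: [1, 7, 35, 23, 27, 33, 21, 30], pivot at index 1


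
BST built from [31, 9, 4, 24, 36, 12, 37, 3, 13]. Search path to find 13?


BST root = 31
Search for 13: compare at each node
Path: [31, 9, 24, 12, 13]


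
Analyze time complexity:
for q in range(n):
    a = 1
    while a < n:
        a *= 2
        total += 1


Per nesting level: O(n) * O(log n) = O(n log n)
Complexity: O(n log n)


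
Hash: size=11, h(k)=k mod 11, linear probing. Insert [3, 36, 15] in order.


Insertions: 3->slot 3; 36->slot 4; 15->slot 5
Table: [None, None, None, 3, 36, 15, None, None, None, None, None]


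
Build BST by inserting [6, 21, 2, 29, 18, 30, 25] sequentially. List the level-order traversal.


Root = 6; build tree by BST insertion.
Level-Order traversal: [6, 2, 21, 18, 29, 25, 30]


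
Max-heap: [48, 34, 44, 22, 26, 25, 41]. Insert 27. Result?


Append 27: [48, 34, 44, 22, 26, 25, 41, 27]
Bubble up: swap idx 7(27) with idx 3(22)
Result: [48, 34, 44, 27, 26, 25, 41, 22]


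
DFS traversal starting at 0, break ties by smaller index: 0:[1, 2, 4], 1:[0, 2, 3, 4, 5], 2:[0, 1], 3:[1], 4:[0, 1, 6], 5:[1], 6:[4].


DFS stack-based: start with [0]
Visit order: [0, 1, 2, 3, 4, 6, 5]


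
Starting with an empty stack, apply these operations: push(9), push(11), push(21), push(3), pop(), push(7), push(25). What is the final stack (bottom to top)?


push(9) -> [9]
push(11) -> [9, 11]
push(21) -> [9, 11, 21]
push(3) -> [9, 11, 21, 3]
pop() returns 3 -> [9, 11, 21]
push(7) -> [9, 11, 21, 7]
push(25) -> [9, 11, 21, 7, 25]
Final stack (bottom to top): [9, 11, 21, 7, 25]


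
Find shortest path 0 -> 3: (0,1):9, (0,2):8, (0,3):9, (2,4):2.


Dijkstra from 0:
Distances: {0: 0, 1: 9, 2: 8, 3: 9, 4: 10}
Shortest distance to 3 = 9, path = [0, 3]


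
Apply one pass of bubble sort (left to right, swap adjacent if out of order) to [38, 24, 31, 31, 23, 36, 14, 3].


After one pass: [24, 31, 31, 23, 36, 14, 3, 38]


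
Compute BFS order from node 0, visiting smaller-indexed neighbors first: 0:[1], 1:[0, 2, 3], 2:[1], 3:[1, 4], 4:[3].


BFS queue: start with [0]
Visit order: [0, 1, 2, 3, 4]


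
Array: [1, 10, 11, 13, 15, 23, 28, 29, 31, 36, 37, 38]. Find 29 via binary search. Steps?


Search for 29:
[0,11] mid=5 arr[5]=23
[6,11] mid=8 arr[8]=31
[6,7] mid=6 arr[6]=28
[7,7] mid=7 arr[7]=29
Total: 4 comparisons


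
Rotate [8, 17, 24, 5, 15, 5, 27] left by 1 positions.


Left rotate by 1: [17, 24, 5, 15, 5, 27, 8]


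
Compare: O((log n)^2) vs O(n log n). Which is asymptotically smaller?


polylogarithmic grows slower than linearithmic
O((log n)^2) is asymptotically smaller; O(n log n) grows faster


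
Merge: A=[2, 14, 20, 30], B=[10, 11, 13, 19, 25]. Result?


Compare heads, take smaller each step.
Merged: [2, 10, 11, 13, 14, 19, 20, 25, 30]


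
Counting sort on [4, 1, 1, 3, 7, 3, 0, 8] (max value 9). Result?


Count array: [1, 2, 0, 2, 1, 0, 0, 1, 1, 0]
Reconstruct: [0, 1, 1, 3, 3, 4, 7, 8]


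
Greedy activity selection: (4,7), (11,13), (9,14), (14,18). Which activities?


Greedy: pick earliest-ending, then skip overlaps.
Selected (3 activities): [(4, 7), (11, 13), (14, 18)]


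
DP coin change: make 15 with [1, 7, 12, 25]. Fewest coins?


dp[0]=0; dp[i]=1+min(dp[i-c] for c in coins)
...dp[10]=4, dp[11]=5, dp[12]=1, dp[13]=2, dp[14]=2, dp[15]=3
Minimum coins for 15 = 3


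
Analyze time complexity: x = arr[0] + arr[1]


Analysis: constant-time operation, no loop
Complexity: O(1)


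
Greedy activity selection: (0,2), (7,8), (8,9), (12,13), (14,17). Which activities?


Greedy: pick earliest-ending, then skip overlaps.
Selected (5 activities): [(0, 2), (7, 8), (8, 9), (12, 13), (14, 17)]


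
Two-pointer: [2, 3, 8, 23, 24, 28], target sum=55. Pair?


Two pointers: lo=0, hi=5
No pair sums to 55


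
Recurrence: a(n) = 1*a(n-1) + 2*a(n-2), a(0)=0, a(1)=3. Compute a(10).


Build bottom-up:
...a(8)=255, a(9)=513, a(10)=1*513+2*255=1023


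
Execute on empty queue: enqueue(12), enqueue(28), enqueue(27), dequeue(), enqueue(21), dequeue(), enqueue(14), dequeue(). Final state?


enqueue(12) -> [12]
enqueue(28) -> [12, 28]
enqueue(27) -> [12, 28, 27]
dequeue() returns 12 -> [28, 27]
enqueue(21) -> [28, 27, 21]
dequeue() returns 28 -> [27, 21]
enqueue(14) -> [27, 21, 14]
dequeue() returns 27 -> [21, 14]
Final queue (front to back): [21, 14]


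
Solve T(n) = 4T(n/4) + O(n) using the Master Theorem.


a=4, b=4, c=1. log_4(4)=1 = c=1. Case 2: O(n^c log n) = O(n log n)
Complexity: O(n log n)


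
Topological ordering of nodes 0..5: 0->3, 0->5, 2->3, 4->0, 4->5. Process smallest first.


Kahn's algorithm, process smallest node first
Order: [1, 2, 4, 0, 3, 5]


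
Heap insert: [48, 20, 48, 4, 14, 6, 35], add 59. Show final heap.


Append 59: [48, 20, 48, 4, 14, 6, 35, 59]
Bubble up: swap idx 7(59) with idx 3(4); swap idx 3(59) with idx 1(20); swap idx 1(59) with idx 0(48)
Result: [59, 48, 48, 20, 14, 6, 35, 4]


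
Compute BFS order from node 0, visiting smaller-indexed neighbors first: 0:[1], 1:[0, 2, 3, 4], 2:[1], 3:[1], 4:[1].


BFS queue: start with [0]
Visit order: [0, 1, 2, 3, 4]


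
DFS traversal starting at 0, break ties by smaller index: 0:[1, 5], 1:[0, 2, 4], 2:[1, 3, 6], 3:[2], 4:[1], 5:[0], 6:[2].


DFS stack-based: start with [0]
Visit order: [0, 1, 2, 3, 6, 4, 5]


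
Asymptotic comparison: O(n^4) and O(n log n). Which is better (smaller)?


linearithmic grows slower than quartic
O(n log n) is asymptotically smaller; O(n^4) grows faster


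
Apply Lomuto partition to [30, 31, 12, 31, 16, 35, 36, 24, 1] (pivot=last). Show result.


Elements <= 1 go left of pivot.
Result: [1, 31, 12, 31, 16, 35, 36, 24, 30], pivot at index 0


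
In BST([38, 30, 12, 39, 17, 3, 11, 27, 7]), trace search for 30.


BST root = 38
Search for 30: compare at each node
Path: [38, 30]


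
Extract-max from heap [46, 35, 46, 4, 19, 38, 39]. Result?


Max = 46
Replace root with last, heapify down
Resulting heap: [46, 35, 39, 4, 19, 38]


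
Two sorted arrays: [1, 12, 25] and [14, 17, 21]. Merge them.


Compare heads, take smaller each step.
Merged: [1, 12, 14, 17, 21, 25]


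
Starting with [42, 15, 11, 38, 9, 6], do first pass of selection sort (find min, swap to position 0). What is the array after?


After one pass: [6, 15, 11, 38, 9, 42]


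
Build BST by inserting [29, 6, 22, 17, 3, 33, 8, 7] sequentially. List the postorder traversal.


Root = 29; build tree by BST insertion.
Postorder traversal: [3, 7, 8, 17, 22, 6, 33, 29]


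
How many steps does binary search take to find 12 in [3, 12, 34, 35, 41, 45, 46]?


Search for 12:
[0,6] mid=3 arr[3]=35
[0,2] mid=1 arr[1]=12
Total: 2 comparisons


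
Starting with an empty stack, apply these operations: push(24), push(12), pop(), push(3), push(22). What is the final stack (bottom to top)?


push(24) -> [24]
push(12) -> [24, 12]
pop() returns 12 -> [24]
push(3) -> [24, 3]
push(22) -> [24, 3, 22]
Final stack (bottom to top): [24, 3, 22]


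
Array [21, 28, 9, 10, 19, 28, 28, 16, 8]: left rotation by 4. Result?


Left rotate by 4: [19, 28, 28, 16, 8, 21, 28, 9, 10]


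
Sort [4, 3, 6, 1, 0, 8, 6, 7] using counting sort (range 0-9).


Count array: [1, 1, 0, 1, 1, 0, 2, 1, 1, 0]
Reconstruct: [0, 1, 3, 4, 6, 6, 7, 8]


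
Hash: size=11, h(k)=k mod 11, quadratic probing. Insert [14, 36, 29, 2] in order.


Insertions: 14->slot 3; 36->slot 4; 29->slot 7; 2->slot 2
Table: [None, None, 2, 14, 36, None, None, 29, None, None, None]


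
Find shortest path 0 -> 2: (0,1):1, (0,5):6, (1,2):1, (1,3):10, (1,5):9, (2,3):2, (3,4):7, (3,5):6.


Dijkstra from 0:
Distances: {0: 0, 1: 1, 2: 2, 3: 4, 4: 11, 5: 6}
Shortest distance to 2 = 2, path = [0, 1, 2]


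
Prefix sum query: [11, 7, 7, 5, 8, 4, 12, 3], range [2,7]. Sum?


Prefix sums: [0, 11, 18, 25, 30, 38, 42, 54, 57]
Sum[2..7] = prefix[8] - prefix[2] = 57 - 18 = 39


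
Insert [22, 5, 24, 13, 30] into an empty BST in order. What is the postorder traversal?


Root = 22; build tree by BST insertion.
Postorder traversal: [13, 5, 30, 24, 22]


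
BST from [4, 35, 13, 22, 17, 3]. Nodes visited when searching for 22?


BST root = 4
Search for 22: compare at each node
Path: [4, 35, 13, 22]


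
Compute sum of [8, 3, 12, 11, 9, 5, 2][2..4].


Prefix sums: [0, 8, 11, 23, 34, 43, 48, 50]
Sum[2..4] = prefix[5] - prefix[2] = 43 - 11 = 32


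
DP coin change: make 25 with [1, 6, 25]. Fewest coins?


dp[0]=0; dp[i]=1+min(dp[i-c] for c in coins)
...dp[20]=5, dp[21]=6, dp[22]=7, dp[23]=8, dp[24]=4, dp[25]=1
Minimum coins for 25 = 1


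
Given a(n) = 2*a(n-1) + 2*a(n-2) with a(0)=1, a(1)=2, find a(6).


Build bottom-up:
...a(4)=44, a(5)=120, a(6)=2*120+2*44=328


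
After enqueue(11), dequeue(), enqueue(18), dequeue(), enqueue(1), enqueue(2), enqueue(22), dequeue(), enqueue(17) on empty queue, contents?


enqueue(11) -> [11]
dequeue() returns 11 -> []
enqueue(18) -> [18]
dequeue() returns 18 -> []
enqueue(1) -> [1]
enqueue(2) -> [1, 2]
enqueue(22) -> [1, 2, 22]
dequeue() returns 1 -> [2, 22]
enqueue(17) -> [2, 22, 17]
Final queue (front to back): [2, 22, 17]


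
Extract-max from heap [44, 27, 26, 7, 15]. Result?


Max = 44
Replace root with last, heapify down
Resulting heap: [27, 15, 26, 7]


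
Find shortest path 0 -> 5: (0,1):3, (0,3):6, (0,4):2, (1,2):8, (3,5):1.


Dijkstra from 0:
Distances: {0: 0, 1: 3, 2: 11, 3: 6, 4: 2, 5: 7}
Shortest distance to 5 = 7, path = [0, 3, 5]


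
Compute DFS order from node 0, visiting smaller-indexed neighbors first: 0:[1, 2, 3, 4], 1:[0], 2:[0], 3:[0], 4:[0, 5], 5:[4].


DFS stack-based: start with [0]
Visit order: [0, 1, 2, 3, 4, 5]


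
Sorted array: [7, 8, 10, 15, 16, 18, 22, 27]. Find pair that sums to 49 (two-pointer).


Two pointers: lo=0, hi=7
Found pair: (22, 27) summing to 49


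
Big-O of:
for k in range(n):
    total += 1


Per nesting level: O(n) = O(n)
Complexity: O(n)


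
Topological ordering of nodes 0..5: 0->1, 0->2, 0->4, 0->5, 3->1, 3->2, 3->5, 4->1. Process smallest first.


Kahn's algorithm, process smallest node first
Order: [0, 3, 2, 4, 1, 5]


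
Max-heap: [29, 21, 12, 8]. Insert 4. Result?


Append 4: [29, 21, 12, 8, 4]
Bubble up: no swaps needed
Result: [29, 21, 12, 8, 4]


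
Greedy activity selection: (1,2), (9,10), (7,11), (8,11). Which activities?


Greedy: pick earliest-ending, then skip overlaps.
Selected (2 activities): [(1, 2), (9, 10)]


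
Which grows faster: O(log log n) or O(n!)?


double-logarithmic grows slower than factorial
O(log log n) is asymptotically smaller; O(n!) grows faster


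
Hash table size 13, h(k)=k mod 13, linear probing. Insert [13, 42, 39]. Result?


Insertions: 13->slot 0; 42->slot 3; 39->slot 1
Table: [13, 39, None, 42, None, None, None, None, None, None, None, None, None]


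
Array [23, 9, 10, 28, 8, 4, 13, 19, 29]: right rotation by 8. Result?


Right rotate by 8: [9, 10, 28, 8, 4, 13, 19, 29, 23]


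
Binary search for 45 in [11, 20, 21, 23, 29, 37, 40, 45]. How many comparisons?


Search for 45:
[0,7] mid=3 arr[3]=23
[4,7] mid=5 arr[5]=37
[6,7] mid=6 arr[6]=40
[7,7] mid=7 arr[7]=45
Total: 4 comparisons


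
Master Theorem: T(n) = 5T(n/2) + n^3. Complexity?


a=5, b=2, c=3. log_2(5)=2.322 < c=3. Case 3: O(n^c) = O(n^3)
Complexity: O(n^3)


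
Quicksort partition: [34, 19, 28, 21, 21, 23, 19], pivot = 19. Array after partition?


Elements <= 19 go left of pivot.
Result: [19, 19, 28, 21, 21, 23, 34], pivot at index 1


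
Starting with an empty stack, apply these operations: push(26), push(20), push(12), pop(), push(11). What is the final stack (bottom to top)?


push(26) -> [26]
push(20) -> [26, 20]
push(12) -> [26, 20, 12]
pop() returns 12 -> [26, 20]
push(11) -> [26, 20, 11]
Final stack (bottom to top): [26, 20, 11]


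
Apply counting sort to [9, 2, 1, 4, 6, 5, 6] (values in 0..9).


Count array: [0, 1, 1, 0, 1, 1, 2, 0, 0, 1]
Reconstruct: [1, 2, 4, 5, 6, 6, 9]


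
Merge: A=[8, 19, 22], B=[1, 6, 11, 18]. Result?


Compare heads, take smaller each step.
Merged: [1, 6, 8, 11, 18, 19, 22]


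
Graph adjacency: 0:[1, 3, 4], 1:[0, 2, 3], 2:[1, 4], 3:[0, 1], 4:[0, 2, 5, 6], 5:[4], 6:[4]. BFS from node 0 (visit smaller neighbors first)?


BFS queue: start with [0]
Visit order: [0, 1, 3, 4, 2, 5, 6]


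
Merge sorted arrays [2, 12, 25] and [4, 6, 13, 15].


Compare heads, take smaller each step.
Merged: [2, 4, 6, 12, 13, 15, 25]


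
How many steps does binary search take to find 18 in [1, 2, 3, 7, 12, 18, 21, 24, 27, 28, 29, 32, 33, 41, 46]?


Search for 18:
[0,14] mid=7 arr[7]=24
[0,6] mid=3 arr[3]=7
[4,6] mid=5 arr[5]=18
Total: 3 comparisons


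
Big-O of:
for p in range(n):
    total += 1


Per nesting level: O(n) = O(n)
Complexity: O(n)


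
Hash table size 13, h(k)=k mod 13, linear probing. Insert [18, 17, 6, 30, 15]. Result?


Insertions: 18->slot 5; 17->slot 4; 6->slot 6; 30->slot 7; 15->slot 2
Table: [None, None, 15, None, 17, 18, 6, 30, None, None, None, None, None]


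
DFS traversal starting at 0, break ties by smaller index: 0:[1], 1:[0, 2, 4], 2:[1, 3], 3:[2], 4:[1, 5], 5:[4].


DFS stack-based: start with [0]
Visit order: [0, 1, 2, 3, 4, 5]


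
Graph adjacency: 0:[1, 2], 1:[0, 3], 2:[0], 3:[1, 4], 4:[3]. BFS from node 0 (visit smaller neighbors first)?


BFS queue: start with [0]
Visit order: [0, 1, 2, 3, 4]


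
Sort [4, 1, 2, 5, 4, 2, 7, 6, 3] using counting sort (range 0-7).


Count array: [0, 1, 2, 1, 2, 1, 1, 1]
Reconstruct: [1, 2, 2, 3, 4, 4, 5, 6, 7]


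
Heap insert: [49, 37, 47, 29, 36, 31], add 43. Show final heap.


Append 43: [49, 37, 47, 29, 36, 31, 43]
Bubble up: no swaps needed
Result: [49, 37, 47, 29, 36, 31, 43]


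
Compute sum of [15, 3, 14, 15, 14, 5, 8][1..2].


Prefix sums: [0, 15, 18, 32, 47, 61, 66, 74]
Sum[1..2] = prefix[3] - prefix[1] = 32 - 15 = 17


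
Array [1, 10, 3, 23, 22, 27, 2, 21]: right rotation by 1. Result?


Right rotate by 1: [21, 1, 10, 3, 23, 22, 27, 2]


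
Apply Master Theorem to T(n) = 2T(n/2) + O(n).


a=2, b=2, c=1. log_2(2)=1 = c=1. Case 2: O(n^c log n) = O(n log n)
Complexity: O(n log n)


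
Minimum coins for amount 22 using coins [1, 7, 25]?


dp[0]=0; dp[i]=1+min(dp[i-c] for c in coins)
...dp[17]=5, dp[18]=6, dp[19]=7, dp[20]=8, dp[21]=3, dp[22]=4
Minimum coins for 22 = 4


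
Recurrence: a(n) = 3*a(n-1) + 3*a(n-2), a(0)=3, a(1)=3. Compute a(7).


Build bottom-up:
...a(5)=918, a(6)=3483, a(7)=3*3483+3*918=13203


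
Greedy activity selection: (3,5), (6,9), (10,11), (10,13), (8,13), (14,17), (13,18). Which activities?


Greedy: pick earliest-ending, then skip overlaps.
Selected (4 activities): [(3, 5), (6, 9), (10, 11), (14, 17)]


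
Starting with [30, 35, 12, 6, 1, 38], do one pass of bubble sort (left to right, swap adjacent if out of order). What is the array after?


After one pass: [30, 12, 6, 1, 35, 38]


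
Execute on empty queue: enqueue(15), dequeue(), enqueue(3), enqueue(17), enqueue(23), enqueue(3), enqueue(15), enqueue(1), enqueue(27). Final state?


enqueue(15) -> [15]
dequeue() returns 15 -> []
enqueue(3) -> [3]
enqueue(17) -> [3, 17]
enqueue(23) -> [3, 17, 23]
enqueue(3) -> [3, 17, 23, 3]
enqueue(15) -> [3, 17, 23, 3, 15]
enqueue(1) -> [3, 17, 23, 3, 15, 1]
enqueue(27) -> [3, 17, 23, 3, 15, 1, 27]
Final queue (front to back): [3, 17, 23, 3, 15, 1, 27]


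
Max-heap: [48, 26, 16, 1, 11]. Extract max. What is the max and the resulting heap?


Max = 48
Replace root with last, heapify down
Resulting heap: [26, 11, 16, 1]


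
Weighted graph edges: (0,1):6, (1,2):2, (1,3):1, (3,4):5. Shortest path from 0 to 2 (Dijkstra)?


Dijkstra from 0:
Distances: {0: 0, 1: 6, 2: 8, 3: 7, 4: 12}
Shortest distance to 2 = 8, path = [0, 1, 2]


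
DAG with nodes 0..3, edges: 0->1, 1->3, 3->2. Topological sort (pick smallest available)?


Kahn's algorithm, process smallest node first
Order: [0, 1, 3, 2]


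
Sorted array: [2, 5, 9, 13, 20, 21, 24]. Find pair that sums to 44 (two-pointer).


Two pointers: lo=0, hi=6
Found pair: (20, 24) summing to 44


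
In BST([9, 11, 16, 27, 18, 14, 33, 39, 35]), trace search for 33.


BST root = 9
Search for 33: compare at each node
Path: [9, 11, 16, 27, 33]


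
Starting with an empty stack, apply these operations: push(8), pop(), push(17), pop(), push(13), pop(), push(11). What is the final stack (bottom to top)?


push(8) -> [8]
pop() returns 8 -> []
push(17) -> [17]
pop() returns 17 -> []
push(13) -> [13]
pop() returns 13 -> []
push(11) -> [11]
Final stack (bottom to top): [11]


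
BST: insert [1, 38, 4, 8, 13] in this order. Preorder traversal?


Root = 1; build tree by BST insertion.
Preorder traversal: [1, 38, 4, 8, 13]


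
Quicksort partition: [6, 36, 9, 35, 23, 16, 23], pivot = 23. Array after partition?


Elements <= 23 go left of pivot.
Result: [6, 9, 23, 16, 23, 35, 36], pivot at index 4


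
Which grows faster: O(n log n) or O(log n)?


logarithmic grows slower than linearithmic
O(log n) is asymptotically smaller; O(n log n) grows faster


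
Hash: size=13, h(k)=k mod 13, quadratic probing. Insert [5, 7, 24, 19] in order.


Insertions: 5->slot 5; 7->slot 7; 24->slot 11; 19->slot 6
Table: [None, None, None, None, None, 5, 19, 7, None, None, None, 24, None]


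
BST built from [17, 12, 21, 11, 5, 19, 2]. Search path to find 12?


BST root = 17
Search for 12: compare at each node
Path: [17, 12]


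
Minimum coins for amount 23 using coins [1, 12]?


dp[0]=0; dp[i]=1+min(dp[i-c] for c in coins)
...dp[18]=7, dp[19]=8, dp[20]=9, dp[21]=10, dp[22]=11, dp[23]=12
Minimum coins for 23 = 12


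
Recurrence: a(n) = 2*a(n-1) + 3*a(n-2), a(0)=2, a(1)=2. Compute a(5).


Build bottom-up:
...a(3)=26, a(4)=82, a(5)=2*82+3*26=242


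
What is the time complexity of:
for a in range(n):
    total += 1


Per nesting level: O(n) = O(n)
Complexity: O(n)


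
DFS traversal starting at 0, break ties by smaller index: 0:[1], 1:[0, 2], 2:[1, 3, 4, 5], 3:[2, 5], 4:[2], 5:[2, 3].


DFS stack-based: start with [0]
Visit order: [0, 1, 2, 3, 5, 4]


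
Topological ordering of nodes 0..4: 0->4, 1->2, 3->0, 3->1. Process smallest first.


Kahn's algorithm, process smallest node first
Order: [3, 0, 1, 2, 4]


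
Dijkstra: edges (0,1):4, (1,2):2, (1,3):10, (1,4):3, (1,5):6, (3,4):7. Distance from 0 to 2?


Dijkstra from 0:
Distances: {0: 0, 1: 4, 2: 6, 3: 14, 4: 7, 5: 10}
Shortest distance to 2 = 6, path = [0, 1, 2]


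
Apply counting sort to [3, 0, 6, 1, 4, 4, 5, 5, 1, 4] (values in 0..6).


Count array: [1, 2, 0, 1, 3, 2, 1]
Reconstruct: [0, 1, 1, 3, 4, 4, 4, 5, 5, 6]


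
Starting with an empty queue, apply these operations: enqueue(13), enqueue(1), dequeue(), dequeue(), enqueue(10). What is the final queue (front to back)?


enqueue(13) -> [13]
enqueue(1) -> [13, 1]
dequeue() returns 13 -> [1]
dequeue() returns 1 -> []
enqueue(10) -> [10]
Final queue (front to back): [10]


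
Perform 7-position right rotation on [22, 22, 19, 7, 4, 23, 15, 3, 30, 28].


Right rotate by 7: [7, 4, 23, 15, 3, 30, 28, 22, 22, 19]


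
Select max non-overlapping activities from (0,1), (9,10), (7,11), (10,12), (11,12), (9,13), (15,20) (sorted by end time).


Greedy: pick earliest-ending, then skip overlaps.
Selected (4 activities): [(0, 1), (9, 10), (10, 12), (15, 20)]


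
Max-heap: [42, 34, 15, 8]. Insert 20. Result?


Append 20: [42, 34, 15, 8, 20]
Bubble up: no swaps needed
Result: [42, 34, 15, 8, 20]


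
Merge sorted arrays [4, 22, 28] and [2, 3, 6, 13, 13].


Compare heads, take smaller each step.
Merged: [2, 3, 4, 6, 13, 13, 22, 28]


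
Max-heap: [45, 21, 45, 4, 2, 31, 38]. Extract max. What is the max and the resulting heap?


Max = 45
Replace root with last, heapify down
Resulting heap: [45, 21, 38, 4, 2, 31]


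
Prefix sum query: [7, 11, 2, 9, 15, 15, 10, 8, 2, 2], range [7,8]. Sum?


Prefix sums: [0, 7, 18, 20, 29, 44, 59, 69, 77, 79, 81]
Sum[7..8] = prefix[9] - prefix[7] = 79 - 69 = 10


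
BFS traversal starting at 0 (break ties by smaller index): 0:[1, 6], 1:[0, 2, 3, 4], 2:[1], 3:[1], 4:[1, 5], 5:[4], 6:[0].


BFS queue: start with [0]
Visit order: [0, 1, 6, 2, 3, 4, 5]


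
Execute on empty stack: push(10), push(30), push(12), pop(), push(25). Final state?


push(10) -> [10]
push(30) -> [10, 30]
push(12) -> [10, 30, 12]
pop() returns 12 -> [10, 30]
push(25) -> [10, 30, 25]
Final stack (bottom to top): [10, 30, 25]


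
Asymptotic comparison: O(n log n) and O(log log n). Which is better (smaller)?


double-logarithmic grows slower than linearithmic
O(log log n) is asymptotically smaller; O(n log n) grows faster


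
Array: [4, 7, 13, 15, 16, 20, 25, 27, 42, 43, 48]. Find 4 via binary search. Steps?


Search for 4:
[0,10] mid=5 arr[5]=20
[0,4] mid=2 arr[2]=13
[0,1] mid=0 arr[0]=4
Total: 3 comparisons


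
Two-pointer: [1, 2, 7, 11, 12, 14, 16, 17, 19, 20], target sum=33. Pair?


Two pointers: lo=0, hi=9
Found pair: (14, 19) summing to 33


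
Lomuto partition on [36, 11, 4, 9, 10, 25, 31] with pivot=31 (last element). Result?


Elements <= 31 go left of pivot.
Result: [11, 4, 9, 10, 25, 31, 36], pivot at index 5


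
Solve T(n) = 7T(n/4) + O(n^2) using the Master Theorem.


a=7, b=4, c=2. log_4(7)=1.404 < c=2. Case 3: O(n^c) = O(n^2)
Complexity: O(n^2)


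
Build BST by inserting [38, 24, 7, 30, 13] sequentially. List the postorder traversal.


Root = 38; build tree by BST insertion.
Postorder traversal: [13, 7, 30, 24, 38]


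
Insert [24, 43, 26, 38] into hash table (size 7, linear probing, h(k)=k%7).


Insertions: 24->slot 3; 43->slot 1; 26->slot 5; 38->slot 4
Table: [None, 43, None, 24, 38, 26, None]


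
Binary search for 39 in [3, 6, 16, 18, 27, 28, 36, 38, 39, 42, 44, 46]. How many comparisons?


Search for 39:
[0,11] mid=5 arr[5]=28
[6,11] mid=8 arr[8]=39
Total: 2 comparisons


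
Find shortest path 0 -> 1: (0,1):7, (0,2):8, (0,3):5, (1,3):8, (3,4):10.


Dijkstra from 0:
Distances: {0: 0, 1: 7, 2: 8, 3: 5, 4: 15}
Shortest distance to 1 = 7, path = [0, 1]


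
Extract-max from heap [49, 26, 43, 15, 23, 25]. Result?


Max = 49
Replace root with last, heapify down
Resulting heap: [43, 26, 25, 15, 23]


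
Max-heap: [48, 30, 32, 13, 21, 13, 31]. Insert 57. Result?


Append 57: [48, 30, 32, 13, 21, 13, 31, 57]
Bubble up: swap idx 7(57) with idx 3(13); swap idx 3(57) with idx 1(30); swap idx 1(57) with idx 0(48)
Result: [57, 48, 32, 30, 21, 13, 31, 13]


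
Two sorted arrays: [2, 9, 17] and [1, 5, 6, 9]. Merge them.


Compare heads, take smaller each step.
Merged: [1, 2, 5, 6, 9, 9, 17]


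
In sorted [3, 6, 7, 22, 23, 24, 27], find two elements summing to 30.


Two pointers: lo=0, hi=6
Found pair: (3, 27) summing to 30


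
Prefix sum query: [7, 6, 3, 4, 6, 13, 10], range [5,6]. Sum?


Prefix sums: [0, 7, 13, 16, 20, 26, 39, 49]
Sum[5..6] = prefix[7] - prefix[5] = 49 - 26 = 23


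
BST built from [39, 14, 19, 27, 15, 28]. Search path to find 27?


BST root = 39
Search for 27: compare at each node
Path: [39, 14, 19, 27]


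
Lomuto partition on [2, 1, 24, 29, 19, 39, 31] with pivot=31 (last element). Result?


Elements <= 31 go left of pivot.
Result: [2, 1, 24, 29, 19, 31, 39], pivot at index 5


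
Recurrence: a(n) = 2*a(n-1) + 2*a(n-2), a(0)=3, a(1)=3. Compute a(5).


Build bottom-up:
...a(3)=30, a(4)=84, a(5)=2*84+2*30=228


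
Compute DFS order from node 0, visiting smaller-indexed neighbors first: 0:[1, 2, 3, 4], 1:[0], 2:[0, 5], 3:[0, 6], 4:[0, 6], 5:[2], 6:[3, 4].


DFS stack-based: start with [0]
Visit order: [0, 1, 2, 5, 3, 6, 4]


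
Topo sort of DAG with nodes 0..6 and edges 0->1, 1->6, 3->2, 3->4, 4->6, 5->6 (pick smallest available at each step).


Kahn's algorithm, process smallest node first
Order: [0, 1, 3, 2, 4, 5, 6]


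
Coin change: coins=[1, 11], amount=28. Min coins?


dp[0]=0; dp[i]=1+min(dp[i-c] for c in coins)
...dp[23]=3, dp[24]=4, dp[25]=5, dp[26]=6, dp[27]=7, dp[28]=8
Minimum coins for 28 = 8


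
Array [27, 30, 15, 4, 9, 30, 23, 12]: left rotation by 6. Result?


Left rotate by 6: [23, 12, 27, 30, 15, 4, 9, 30]


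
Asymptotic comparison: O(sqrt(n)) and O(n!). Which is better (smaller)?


sublinear grows slower than factorial
O(sqrt(n)) is asymptotically smaller; O(n!) grows faster


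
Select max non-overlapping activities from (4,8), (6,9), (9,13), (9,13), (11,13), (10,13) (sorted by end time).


Greedy: pick earliest-ending, then skip overlaps.
Selected (2 activities): [(4, 8), (9, 13)]


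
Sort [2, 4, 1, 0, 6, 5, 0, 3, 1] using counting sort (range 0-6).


Count array: [2, 2, 1, 1, 1, 1, 1]
Reconstruct: [0, 0, 1, 1, 2, 3, 4, 5, 6]


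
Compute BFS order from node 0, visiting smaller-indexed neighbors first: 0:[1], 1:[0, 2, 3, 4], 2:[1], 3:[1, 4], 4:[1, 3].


BFS queue: start with [0]
Visit order: [0, 1, 2, 3, 4]


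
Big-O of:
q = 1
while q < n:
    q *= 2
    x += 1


Per nesting level: O(log n) = O(log n)
Complexity: O(log n)


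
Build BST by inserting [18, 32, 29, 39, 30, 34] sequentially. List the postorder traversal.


Root = 18; build tree by BST insertion.
Postorder traversal: [30, 29, 34, 39, 32, 18]


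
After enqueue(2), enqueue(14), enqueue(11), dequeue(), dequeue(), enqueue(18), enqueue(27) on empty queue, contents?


enqueue(2) -> [2]
enqueue(14) -> [2, 14]
enqueue(11) -> [2, 14, 11]
dequeue() returns 2 -> [14, 11]
dequeue() returns 14 -> [11]
enqueue(18) -> [11, 18]
enqueue(27) -> [11, 18, 27]
Final queue (front to back): [11, 18, 27]


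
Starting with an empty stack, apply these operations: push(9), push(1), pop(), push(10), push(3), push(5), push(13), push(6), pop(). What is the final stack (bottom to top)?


push(9) -> [9]
push(1) -> [9, 1]
pop() returns 1 -> [9]
push(10) -> [9, 10]
push(3) -> [9, 10, 3]
push(5) -> [9, 10, 3, 5]
push(13) -> [9, 10, 3, 5, 13]
push(6) -> [9, 10, 3, 5, 13, 6]
pop() returns 6 -> [9, 10, 3, 5, 13]
Final stack (bottom to top): [9, 10, 3, 5, 13]


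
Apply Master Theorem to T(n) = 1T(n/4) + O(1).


a=1, b=4, c=0. log_4(1)=0 = c=0. Case 2: O(n^c log n) = O(log n)
Complexity: O(log n)


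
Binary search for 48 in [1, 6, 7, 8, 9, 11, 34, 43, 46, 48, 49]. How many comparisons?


Search for 48:
[0,10] mid=5 arr[5]=11
[6,10] mid=8 arr[8]=46
[9,10] mid=9 arr[9]=48
Total: 3 comparisons


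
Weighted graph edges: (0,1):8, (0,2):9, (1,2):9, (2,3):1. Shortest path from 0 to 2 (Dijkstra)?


Dijkstra from 0:
Distances: {0: 0, 1: 8, 2: 9, 3: 10}
Shortest distance to 2 = 9, path = [0, 2]


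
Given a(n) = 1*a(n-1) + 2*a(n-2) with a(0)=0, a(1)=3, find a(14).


Build bottom-up:
...a(12)=4095, a(13)=8193, a(14)=1*8193+2*4095=16383


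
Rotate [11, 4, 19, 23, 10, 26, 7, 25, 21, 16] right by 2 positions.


Right rotate by 2: [21, 16, 11, 4, 19, 23, 10, 26, 7, 25]


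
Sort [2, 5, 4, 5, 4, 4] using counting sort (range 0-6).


Count array: [0, 0, 1, 0, 3, 2, 0]
Reconstruct: [2, 4, 4, 4, 5, 5]


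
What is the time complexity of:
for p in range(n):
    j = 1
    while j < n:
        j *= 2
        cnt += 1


Per nesting level: O(n) * O(log n) = O(n log n)
Complexity: O(n log n)


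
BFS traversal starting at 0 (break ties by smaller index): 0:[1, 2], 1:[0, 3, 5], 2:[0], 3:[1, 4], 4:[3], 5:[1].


BFS queue: start with [0]
Visit order: [0, 1, 2, 3, 5, 4]


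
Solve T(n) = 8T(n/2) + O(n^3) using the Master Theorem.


a=8, b=2, c=3. log_2(8)=3 = c=3. Case 2: O(n^c log n) = O(n^3 log n)
Complexity: O(n^3 log n)


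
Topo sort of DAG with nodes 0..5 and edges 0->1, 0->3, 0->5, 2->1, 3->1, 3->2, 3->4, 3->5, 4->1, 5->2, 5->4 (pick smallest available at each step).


Kahn's algorithm, process smallest node first
Order: [0, 3, 5, 2, 4, 1]


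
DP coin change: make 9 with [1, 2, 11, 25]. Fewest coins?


dp[0]=0; dp[i]=1+min(dp[i-c] for c in coins)
...dp[4]=2, dp[5]=3, dp[6]=3, dp[7]=4, dp[8]=4, dp[9]=5
Minimum coins for 9 = 5


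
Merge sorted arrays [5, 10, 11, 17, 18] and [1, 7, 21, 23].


Compare heads, take smaller each step.
Merged: [1, 5, 7, 10, 11, 17, 18, 21, 23]


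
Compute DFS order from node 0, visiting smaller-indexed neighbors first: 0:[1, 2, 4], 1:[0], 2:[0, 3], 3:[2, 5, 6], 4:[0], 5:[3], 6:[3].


DFS stack-based: start with [0]
Visit order: [0, 1, 2, 3, 5, 6, 4]


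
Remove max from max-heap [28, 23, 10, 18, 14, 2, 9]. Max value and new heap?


Max = 28
Replace root with last, heapify down
Resulting heap: [23, 18, 10, 9, 14, 2]


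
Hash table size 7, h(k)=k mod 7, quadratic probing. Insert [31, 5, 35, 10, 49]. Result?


Insertions: 31->slot 3; 5->slot 5; 35->slot 0; 10->slot 4; 49->slot 1
Table: [35, 49, None, 31, 10, 5, None]


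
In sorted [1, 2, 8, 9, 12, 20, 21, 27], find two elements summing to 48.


Two pointers: lo=0, hi=7
Found pair: (21, 27) summing to 48


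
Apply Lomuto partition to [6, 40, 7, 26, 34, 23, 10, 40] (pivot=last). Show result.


Elements <= 40 go left of pivot.
Result: [6, 40, 7, 26, 34, 23, 10, 40], pivot at index 7


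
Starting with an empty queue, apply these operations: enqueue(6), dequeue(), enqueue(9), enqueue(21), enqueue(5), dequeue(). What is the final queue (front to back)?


enqueue(6) -> [6]
dequeue() returns 6 -> []
enqueue(9) -> [9]
enqueue(21) -> [9, 21]
enqueue(5) -> [9, 21, 5]
dequeue() returns 9 -> [21, 5]
Final queue (front to back): [21, 5]


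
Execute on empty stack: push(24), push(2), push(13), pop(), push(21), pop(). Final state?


push(24) -> [24]
push(2) -> [24, 2]
push(13) -> [24, 2, 13]
pop() returns 13 -> [24, 2]
push(21) -> [24, 2, 21]
pop() returns 21 -> [24, 2]
Final stack (bottom to top): [24, 2]


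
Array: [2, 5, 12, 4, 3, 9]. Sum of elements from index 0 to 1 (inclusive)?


Prefix sums: [0, 2, 7, 19, 23, 26, 35]
Sum[0..1] = prefix[2] - prefix[0] = 7 - 0 = 7


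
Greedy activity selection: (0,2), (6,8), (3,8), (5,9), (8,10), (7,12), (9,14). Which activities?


Greedy: pick earliest-ending, then skip overlaps.
Selected (3 activities): [(0, 2), (6, 8), (8, 10)]


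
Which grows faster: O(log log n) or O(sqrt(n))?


double-logarithmic grows slower than sublinear
O(log log n) is asymptotically smaller; O(sqrt(n)) grows faster


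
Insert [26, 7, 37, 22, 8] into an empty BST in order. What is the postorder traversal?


Root = 26; build tree by BST insertion.
Postorder traversal: [8, 22, 7, 37, 26]


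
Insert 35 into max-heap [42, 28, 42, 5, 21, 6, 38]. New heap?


Append 35: [42, 28, 42, 5, 21, 6, 38, 35]
Bubble up: swap idx 7(35) with idx 3(5); swap idx 3(35) with idx 1(28)
Result: [42, 35, 42, 28, 21, 6, 38, 5]


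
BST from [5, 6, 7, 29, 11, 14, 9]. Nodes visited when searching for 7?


BST root = 5
Search for 7: compare at each node
Path: [5, 6, 7]


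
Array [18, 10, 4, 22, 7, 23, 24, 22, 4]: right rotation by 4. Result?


Right rotate by 4: [23, 24, 22, 4, 18, 10, 4, 22, 7]


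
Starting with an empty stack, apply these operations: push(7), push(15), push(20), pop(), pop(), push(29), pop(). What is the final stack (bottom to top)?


push(7) -> [7]
push(15) -> [7, 15]
push(20) -> [7, 15, 20]
pop() returns 20 -> [7, 15]
pop() returns 15 -> [7]
push(29) -> [7, 29]
pop() returns 29 -> [7]
Final stack (bottom to top): [7]


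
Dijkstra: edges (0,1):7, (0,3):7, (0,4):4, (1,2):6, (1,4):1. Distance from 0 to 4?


Dijkstra from 0:
Distances: {0: 0, 1: 5, 2: 11, 3: 7, 4: 4}
Shortest distance to 4 = 4, path = [0, 4]


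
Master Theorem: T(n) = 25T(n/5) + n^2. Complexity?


a=25, b=5, c=2. log_5(25)=2 = c=2. Case 2: O(n^c log n) = O(n^2 log n)
Complexity: O(n^2 log n)


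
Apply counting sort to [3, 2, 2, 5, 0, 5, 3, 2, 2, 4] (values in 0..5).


Count array: [1, 0, 4, 2, 1, 2]
Reconstruct: [0, 2, 2, 2, 2, 3, 3, 4, 5, 5]


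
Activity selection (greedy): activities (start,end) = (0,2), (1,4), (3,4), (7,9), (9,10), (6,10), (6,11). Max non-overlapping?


Greedy: pick earliest-ending, then skip overlaps.
Selected (4 activities): [(0, 2), (3, 4), (7, 9), (9, 10)]


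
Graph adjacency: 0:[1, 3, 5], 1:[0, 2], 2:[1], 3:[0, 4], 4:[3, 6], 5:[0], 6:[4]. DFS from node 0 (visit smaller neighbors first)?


DFS stack-based: start with [0]
Visit order: [0, 1, 2, 3, 4, 6, 5]


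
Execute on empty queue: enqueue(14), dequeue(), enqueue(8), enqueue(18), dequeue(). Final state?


enqueue(14) -> [14]
dequeue() returns 14 -> []
enqueue(8) -> [8]
enqueue(18) -> [8, 18]
dequeue() returns 8 -> [18]
Final queue (front to back): [18]


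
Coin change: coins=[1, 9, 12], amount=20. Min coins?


dp[0]=0; dp[i]=1+min(dp[i-c] for c in coins)
...dp[15]=4, dp[16]=5, dp[17]=6, dp[18]=2, dp[19]=3, dp[20]=4
Minimum coins for 20 = 4


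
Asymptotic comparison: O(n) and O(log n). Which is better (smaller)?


logarithmic grows slower than linear
O(log n) is asymptotically smaller; O(n) grows faster


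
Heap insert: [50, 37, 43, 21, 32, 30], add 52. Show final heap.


Append 52: [50, 37, 43, 21, 32, 30, 52]
Bubble up: swap idx 6(52) with idx 2(43); swap idx 2(52) with idx 0(50)
Result: [52, 37, 50, 21, 32, 30, 43]


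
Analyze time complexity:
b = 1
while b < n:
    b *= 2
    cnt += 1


Per nesting level: O(log n) = O(log n)
Complexity: O(log n)


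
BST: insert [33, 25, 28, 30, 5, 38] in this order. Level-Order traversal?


Root = 33; build tree by BST insertion.
Level-Order traversal: [33, 25, 38, 5, 28, 30]


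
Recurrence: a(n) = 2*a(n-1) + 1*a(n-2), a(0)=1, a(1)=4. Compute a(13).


Build bottom-up:
...a(11)=25342, a(12)=61181, a(13)=2*61181+1*25342=147704


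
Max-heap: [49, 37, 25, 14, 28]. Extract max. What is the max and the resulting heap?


Max = 49
Replace root with last, heapify down
Resulting heap: [37, 28, 25, 14]
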